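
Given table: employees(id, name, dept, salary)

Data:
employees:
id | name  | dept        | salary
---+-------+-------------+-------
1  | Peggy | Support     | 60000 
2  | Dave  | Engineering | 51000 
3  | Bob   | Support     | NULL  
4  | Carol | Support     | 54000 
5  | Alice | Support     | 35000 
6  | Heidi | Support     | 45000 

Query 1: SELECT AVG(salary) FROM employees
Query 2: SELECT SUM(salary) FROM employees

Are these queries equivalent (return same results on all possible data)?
No, not equivalent

Query 1 returns: [(49000.0,)]
Query 2 returns: [(245000,)]

Reason: AVG vs SUM give different aggregate values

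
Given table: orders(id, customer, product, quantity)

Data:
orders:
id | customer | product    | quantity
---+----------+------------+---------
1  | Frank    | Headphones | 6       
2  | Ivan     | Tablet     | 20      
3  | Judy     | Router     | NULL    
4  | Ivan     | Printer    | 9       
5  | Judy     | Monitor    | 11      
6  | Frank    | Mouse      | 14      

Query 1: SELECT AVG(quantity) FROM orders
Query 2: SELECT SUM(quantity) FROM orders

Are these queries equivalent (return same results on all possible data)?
No, not equivalent

Query 1 returns: [(12.0,)]
Query 2 returns: [(60,)]

Reason: AVG vs SUM give different aggregate values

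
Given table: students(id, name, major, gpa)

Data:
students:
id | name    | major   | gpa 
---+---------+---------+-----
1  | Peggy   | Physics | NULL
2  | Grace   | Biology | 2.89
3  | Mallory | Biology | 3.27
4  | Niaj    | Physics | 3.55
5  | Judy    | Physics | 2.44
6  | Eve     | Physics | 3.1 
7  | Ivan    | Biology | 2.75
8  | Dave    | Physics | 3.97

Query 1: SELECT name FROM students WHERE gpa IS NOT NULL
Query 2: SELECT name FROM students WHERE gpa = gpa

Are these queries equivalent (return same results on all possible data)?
Yes, equivalent

Both queries return: [('Dave',), ('Eve',), ('Grace',), ('Ivan',), ('Judy',), ('Mallory',), ('Niaj',)]

Reason: IS NOT NULL vs self-equality (both exclude NULLs)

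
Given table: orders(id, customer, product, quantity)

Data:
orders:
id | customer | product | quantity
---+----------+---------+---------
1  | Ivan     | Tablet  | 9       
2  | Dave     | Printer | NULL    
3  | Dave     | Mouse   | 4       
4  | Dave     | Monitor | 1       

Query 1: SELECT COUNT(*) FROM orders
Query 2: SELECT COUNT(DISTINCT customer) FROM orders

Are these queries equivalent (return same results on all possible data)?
No, not equivalent

Query 1 returns: [(4,)]
Query 2 returns: [(2,)]

Reason: COUNT(*) counts rows, COUNT(DISTINCT customer) counts unique customers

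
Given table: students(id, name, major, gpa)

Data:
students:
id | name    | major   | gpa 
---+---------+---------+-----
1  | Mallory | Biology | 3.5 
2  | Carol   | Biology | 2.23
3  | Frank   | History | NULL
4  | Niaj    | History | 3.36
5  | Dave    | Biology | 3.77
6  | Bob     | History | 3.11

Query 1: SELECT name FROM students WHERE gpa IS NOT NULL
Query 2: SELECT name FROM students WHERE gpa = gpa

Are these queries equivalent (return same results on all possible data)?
Yes, equivalent

Both queries return: [('Bob',), ('Carol',), ('Dave',), ('Mallory',), ('Niaj',)]

Reason: IS NOT NULL vs self-equality (both exclude NULLs)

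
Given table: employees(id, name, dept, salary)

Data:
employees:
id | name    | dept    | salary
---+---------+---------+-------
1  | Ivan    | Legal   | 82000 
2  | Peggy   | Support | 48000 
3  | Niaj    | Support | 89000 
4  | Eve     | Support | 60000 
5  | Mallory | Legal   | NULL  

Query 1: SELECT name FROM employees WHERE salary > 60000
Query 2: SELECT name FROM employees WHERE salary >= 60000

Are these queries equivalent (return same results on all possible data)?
No, not equivalent

Query 1 returns: [('Ivan',), ('Niaj',)]
Query 2 returns: [('Ivan',), ('Niaj',), ('Eve',)]

Reason: > vs >= gives different results when salary = 60000 exists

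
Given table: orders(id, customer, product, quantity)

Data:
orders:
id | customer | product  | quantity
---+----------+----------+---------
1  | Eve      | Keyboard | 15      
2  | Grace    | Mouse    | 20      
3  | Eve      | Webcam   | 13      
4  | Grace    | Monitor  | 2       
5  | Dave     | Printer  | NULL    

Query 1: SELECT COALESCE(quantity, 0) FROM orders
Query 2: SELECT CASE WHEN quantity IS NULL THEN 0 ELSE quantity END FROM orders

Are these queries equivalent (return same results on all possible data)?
Yes, equivalent

Both queries return: [(0,), (2,), (13,), (15,), (20,)]

Reason: COALESCE vs CASE for NULL handling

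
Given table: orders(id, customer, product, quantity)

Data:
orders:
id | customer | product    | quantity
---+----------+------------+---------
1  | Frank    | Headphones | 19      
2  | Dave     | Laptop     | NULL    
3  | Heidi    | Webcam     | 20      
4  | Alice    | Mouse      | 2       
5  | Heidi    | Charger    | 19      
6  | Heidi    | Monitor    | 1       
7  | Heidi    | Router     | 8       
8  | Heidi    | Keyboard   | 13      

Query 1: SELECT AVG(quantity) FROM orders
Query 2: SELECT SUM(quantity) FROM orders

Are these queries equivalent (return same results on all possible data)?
No, not equivalent

Query 1 returns: [(11.714285714285714,)]
Query 2 returns: [(82,)]

Reason: AVG vs SUM give different aggregate values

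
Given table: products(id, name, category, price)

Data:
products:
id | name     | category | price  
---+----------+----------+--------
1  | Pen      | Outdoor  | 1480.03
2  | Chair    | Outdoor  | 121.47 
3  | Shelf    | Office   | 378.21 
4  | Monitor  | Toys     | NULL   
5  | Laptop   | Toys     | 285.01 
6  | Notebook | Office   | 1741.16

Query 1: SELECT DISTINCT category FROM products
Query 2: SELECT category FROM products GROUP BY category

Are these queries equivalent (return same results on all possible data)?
Yes, equivalent

Both queries return: [('Office',), ('Outdoor',), ('Toys',)]

Reason: Both get unique categorys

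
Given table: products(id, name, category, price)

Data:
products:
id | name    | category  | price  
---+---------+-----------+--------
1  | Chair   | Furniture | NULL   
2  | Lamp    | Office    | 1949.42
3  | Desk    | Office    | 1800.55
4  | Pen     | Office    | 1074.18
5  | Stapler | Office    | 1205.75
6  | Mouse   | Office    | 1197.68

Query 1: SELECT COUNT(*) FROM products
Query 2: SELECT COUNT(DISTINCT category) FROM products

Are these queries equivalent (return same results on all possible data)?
No, not equivalent

Query 1 returns: [(6,)]
Query 2 returns: [(2,)]

Reason: COUNT(*) counts rows, COUNT(DISTINCT category) counts unique categorys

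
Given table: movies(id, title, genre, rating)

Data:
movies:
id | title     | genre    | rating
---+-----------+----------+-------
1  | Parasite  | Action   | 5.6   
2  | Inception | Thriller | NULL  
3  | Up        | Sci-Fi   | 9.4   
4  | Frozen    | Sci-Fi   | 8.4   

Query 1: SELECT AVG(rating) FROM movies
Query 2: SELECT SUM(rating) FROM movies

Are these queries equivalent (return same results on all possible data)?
No, not equivalent

Query 1 returns: [(7.8,)]
Query 2 returns: [(23.4,)]

Reason: AVG vs SUM give different aggregate values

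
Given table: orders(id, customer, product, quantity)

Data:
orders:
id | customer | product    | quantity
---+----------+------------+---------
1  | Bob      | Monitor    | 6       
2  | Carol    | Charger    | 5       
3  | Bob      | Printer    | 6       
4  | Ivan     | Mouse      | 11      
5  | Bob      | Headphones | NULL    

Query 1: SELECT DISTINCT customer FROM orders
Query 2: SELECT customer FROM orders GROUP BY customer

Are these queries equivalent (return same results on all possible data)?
Yes, equivalent

Both queries return: [('Bob',), ('Carol',), ('Ivan',)]

Reason: Both get unique customers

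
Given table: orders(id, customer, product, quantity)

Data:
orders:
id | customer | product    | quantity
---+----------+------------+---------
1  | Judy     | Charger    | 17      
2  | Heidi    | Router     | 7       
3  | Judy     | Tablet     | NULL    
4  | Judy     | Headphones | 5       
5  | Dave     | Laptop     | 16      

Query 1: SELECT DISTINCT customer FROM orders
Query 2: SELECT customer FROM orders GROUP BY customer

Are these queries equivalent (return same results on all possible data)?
Yes, equivalent

Both queries return: [('Dave',), ('Heidi',), ('Judy',)]

Reason: Both get unique customers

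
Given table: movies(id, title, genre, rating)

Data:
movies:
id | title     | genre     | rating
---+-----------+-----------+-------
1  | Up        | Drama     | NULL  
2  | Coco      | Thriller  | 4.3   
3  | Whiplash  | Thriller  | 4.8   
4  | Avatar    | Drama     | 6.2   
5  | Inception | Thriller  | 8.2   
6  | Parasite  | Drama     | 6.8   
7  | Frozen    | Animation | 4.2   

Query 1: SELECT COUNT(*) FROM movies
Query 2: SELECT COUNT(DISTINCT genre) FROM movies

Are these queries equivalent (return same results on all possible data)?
No, not equivalent

Query 1 returns: [(7,)]
Query 2 returns: [(3,)]

Reason: COUNT(*) counts rows, COUNT(DISTINCT genre) counts unique genres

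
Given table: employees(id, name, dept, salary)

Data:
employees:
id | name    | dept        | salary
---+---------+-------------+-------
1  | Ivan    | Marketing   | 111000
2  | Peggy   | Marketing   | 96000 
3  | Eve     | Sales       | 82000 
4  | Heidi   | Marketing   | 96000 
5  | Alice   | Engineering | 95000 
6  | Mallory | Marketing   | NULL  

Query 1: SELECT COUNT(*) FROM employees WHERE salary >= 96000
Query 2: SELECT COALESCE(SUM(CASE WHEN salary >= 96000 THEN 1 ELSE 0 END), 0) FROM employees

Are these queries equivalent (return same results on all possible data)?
Yes, equivalent

Both queries return: [(3,)]

Reason: COUNT with WHERE vs conditional SUM (COALESCE handles empty-table NULL)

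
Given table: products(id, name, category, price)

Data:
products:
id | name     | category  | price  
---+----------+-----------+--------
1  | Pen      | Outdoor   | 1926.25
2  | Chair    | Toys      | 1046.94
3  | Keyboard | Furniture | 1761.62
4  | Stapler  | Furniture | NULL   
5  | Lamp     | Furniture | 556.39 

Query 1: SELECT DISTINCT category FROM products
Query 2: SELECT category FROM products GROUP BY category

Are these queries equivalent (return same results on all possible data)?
Yes, equivalent

Both queries return: [('Furniture',), ('Outdoor',), ('Toys',)]

Reason: Both get unique categorys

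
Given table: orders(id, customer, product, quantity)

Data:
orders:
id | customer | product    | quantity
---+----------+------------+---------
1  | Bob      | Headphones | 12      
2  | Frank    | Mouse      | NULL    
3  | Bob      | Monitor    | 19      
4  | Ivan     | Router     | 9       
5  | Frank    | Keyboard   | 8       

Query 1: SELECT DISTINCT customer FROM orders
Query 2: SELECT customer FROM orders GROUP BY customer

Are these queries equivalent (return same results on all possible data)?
Yes, equivalent

Both queries return: [('Bob',), ('Frank',), ('Ivan',)]

Reason: Both get unique customers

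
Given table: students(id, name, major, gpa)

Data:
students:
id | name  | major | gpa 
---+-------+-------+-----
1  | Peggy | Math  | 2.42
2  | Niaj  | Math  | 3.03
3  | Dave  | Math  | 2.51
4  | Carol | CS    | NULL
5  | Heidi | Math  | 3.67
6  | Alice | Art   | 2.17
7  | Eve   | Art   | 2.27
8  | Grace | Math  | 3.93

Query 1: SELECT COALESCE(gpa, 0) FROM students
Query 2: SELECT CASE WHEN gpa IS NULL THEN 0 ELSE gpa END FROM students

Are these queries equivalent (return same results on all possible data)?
Yes, equivalent

Both queries return: [(0,), (2.17,), (2.27,), (2.42,), (2.51,), (3.03,), (3.67,), (3.93,)]

Reason: COALESCE vs CASE for NULL handling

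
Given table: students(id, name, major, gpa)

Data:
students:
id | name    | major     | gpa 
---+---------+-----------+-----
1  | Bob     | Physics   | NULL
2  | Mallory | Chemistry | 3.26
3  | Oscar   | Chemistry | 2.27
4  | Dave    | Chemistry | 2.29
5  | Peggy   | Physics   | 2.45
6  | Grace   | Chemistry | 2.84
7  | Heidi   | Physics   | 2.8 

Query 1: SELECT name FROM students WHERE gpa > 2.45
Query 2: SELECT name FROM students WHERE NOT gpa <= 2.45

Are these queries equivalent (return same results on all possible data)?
Yes, equivalent

Both queries return: [('Grace',), ('Heidi',), ('Mallory',)]

Reason: Both filter gpa > 2.45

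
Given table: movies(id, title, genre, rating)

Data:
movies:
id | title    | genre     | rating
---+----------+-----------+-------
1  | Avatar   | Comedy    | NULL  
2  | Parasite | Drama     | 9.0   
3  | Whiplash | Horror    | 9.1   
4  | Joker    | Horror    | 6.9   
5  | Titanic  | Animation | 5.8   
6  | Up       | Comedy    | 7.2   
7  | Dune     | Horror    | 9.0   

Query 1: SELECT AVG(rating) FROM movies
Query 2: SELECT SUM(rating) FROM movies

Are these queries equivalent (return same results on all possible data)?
No, not equivalent

Query 1 returns: [(7.833333333333333,)]
Query 2 returns: [(47.0,)]

Reason: AVG vs SUM give different aggregate values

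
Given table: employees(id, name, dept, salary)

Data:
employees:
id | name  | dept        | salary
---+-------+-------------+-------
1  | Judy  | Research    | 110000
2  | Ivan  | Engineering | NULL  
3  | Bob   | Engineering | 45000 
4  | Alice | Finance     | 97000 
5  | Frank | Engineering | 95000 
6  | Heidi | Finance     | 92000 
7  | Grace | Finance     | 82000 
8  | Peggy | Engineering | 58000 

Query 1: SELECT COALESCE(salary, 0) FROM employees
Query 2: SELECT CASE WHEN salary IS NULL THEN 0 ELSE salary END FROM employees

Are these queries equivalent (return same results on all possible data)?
Yes, equivalent

Both queries return: [(0,), (45000,), (58000,), (82000,), (92000,), (95000,), (97000,), (110000,)]

Reason: COALESCE vs CASE for NULL handling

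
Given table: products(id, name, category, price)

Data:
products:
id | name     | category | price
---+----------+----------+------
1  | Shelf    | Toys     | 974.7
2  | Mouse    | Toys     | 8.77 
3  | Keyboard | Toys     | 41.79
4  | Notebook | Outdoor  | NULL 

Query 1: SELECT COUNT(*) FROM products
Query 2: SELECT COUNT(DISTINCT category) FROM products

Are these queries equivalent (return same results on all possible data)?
No, not equivalent

Query 1 returns: [(4,)]
Query 2 returns: [(2,)]

Reason: COUNT(*) counts rows, COUNT(DISTINCT category) counts unique categorys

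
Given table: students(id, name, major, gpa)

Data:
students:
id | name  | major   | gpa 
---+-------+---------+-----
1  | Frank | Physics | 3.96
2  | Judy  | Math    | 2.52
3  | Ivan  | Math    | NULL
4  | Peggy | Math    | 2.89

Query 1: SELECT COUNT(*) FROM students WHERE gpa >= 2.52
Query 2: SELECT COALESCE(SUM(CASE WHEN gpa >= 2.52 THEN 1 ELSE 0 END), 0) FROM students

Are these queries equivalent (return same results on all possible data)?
Yes, equivalent

Both queries return: [(3,)]

Reason: COUNT with WHERE vs conditional SUM (COALESCE handles empty-table NULL)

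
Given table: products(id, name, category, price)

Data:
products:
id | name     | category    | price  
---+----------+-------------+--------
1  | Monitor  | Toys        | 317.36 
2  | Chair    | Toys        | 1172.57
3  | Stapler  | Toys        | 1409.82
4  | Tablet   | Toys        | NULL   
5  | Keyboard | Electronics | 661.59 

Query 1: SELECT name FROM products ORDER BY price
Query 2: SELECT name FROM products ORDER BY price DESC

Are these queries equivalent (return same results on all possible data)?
No, not equivalent

Query 1 returns: [('Tablet',), ('Monitor',), ('Keyboard',), ('Chair',), ('Stapler',)]
Query 2 returns: [('Stapler',), ('Chair',), ('Keyboard',), ('Monitor',), ('Tablet',)]

Reason: ASC vs DESC gives opposite ordering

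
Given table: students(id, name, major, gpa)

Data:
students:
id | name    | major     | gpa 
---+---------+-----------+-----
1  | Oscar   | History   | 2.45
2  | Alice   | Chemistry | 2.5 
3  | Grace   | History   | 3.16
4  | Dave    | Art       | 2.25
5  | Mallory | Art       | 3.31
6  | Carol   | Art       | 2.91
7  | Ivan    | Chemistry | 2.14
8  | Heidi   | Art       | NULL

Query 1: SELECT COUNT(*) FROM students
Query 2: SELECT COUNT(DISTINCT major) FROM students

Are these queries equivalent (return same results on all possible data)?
No, not equivalent

Query 1 returns: [(8,)]
Query 2 returns: [(3,)]

Reason: COUNT(*) counts rows, COUNT(DISTINCT major) counts unique majors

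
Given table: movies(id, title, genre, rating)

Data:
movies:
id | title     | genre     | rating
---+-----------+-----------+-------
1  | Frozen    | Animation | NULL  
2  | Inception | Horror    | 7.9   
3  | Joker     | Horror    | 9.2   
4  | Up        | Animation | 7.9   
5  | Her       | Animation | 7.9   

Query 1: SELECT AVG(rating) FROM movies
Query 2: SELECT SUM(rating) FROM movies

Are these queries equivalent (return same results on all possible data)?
No, not equivalent

Query 1 returns: [(8.225,)]
Query 2 returns: [(32.9,)]

Reason: AVG vs SUM give different aggregate values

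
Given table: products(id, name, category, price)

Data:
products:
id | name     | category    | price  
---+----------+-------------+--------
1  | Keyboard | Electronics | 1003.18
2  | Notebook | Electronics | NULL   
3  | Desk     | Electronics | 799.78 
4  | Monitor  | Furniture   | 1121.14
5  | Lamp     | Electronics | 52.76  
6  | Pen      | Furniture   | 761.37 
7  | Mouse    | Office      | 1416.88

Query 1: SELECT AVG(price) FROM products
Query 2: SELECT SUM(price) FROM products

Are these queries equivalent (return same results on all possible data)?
No, not equivalent

Query 1 returns: [(859.1850000000001,)]
Query 2 returns: [(5155.110000000001,)]

Reason: AVG vs SUM give different aggregate values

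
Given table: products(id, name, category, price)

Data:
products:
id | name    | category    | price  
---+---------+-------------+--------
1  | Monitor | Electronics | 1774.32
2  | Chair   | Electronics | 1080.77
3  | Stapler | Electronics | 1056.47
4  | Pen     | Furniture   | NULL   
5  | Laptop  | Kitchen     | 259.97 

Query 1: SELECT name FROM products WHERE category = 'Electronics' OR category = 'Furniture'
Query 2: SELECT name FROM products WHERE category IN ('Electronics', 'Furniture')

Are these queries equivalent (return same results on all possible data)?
Yes, equivalent

Both queries return: [('Chair',), ('Monitor',), ('Pen',), ('Stapler',)]

Reason: OR vs IN are equivalent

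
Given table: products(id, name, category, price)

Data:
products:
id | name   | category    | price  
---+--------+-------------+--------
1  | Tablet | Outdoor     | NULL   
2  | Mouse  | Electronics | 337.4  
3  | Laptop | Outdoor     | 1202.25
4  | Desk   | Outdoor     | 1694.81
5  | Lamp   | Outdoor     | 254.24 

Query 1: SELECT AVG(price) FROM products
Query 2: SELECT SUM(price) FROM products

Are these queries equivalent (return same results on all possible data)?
No, not equivalent

Query 1 returns: [(872.175,)]
Query 2 returns: [(3488.7,)]

Reason: AVG vs SUM give different aggregate values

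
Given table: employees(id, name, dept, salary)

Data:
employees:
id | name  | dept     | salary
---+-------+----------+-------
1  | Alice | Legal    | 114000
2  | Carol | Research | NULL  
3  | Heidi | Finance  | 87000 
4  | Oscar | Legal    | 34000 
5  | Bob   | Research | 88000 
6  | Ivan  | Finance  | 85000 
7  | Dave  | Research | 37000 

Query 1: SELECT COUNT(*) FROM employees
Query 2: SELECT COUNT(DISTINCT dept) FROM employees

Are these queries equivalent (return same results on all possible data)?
No, not equivalent

Query 1 returns: [(7,)]
Query 2 returns: [(3,)]

Reason: COUNT(*) counts rows, COUNT(DISTINCT dept) counts unique depts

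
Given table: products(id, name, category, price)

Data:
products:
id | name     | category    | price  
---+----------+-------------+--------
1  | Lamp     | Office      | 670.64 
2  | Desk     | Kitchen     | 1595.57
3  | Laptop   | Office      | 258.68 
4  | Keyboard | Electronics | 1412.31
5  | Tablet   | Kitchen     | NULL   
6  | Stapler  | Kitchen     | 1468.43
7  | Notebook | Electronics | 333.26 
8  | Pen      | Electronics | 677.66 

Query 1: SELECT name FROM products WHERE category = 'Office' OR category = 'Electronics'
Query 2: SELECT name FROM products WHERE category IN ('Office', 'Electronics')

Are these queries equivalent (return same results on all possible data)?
Yes, equivalent

Both queries return: [('Keyboard',), ('Lamp',), ('Laptop',), ('Notebook',), ('Pen',)]

Reason: OR vs IN are equivalent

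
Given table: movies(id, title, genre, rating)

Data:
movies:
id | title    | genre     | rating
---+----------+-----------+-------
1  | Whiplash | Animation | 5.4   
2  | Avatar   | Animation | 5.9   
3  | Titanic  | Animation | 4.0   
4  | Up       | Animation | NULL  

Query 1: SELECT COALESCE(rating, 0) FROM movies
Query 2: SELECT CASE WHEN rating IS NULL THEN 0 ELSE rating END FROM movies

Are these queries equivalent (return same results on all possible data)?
Yes, equivalent

Both queries return: [(0,), (4.0,), (5.4,), (5.9,)]

Reason: COALESCE vs CASE for NULL handling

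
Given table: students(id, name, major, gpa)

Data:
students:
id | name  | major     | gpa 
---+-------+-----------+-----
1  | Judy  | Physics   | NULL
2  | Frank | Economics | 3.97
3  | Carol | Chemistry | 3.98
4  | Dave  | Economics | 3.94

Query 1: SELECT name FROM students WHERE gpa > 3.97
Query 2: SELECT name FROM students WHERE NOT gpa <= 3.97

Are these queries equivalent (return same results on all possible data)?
Yes, equivalent

Both queries return: [('Carol',)]

Reason: Both filter gpa > 3.97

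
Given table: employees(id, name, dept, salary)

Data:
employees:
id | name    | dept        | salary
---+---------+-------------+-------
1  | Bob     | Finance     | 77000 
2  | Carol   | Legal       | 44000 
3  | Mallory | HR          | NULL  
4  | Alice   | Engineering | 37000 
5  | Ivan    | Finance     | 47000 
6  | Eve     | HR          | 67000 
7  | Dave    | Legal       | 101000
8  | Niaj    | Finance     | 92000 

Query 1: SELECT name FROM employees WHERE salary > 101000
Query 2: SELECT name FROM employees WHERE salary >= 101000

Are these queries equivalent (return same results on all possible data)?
No, not equivalent

Query 1 returns: []
Query 2 returns: [('Dave',)]

Reason: > vs >= gives different results when salary = 101000 exists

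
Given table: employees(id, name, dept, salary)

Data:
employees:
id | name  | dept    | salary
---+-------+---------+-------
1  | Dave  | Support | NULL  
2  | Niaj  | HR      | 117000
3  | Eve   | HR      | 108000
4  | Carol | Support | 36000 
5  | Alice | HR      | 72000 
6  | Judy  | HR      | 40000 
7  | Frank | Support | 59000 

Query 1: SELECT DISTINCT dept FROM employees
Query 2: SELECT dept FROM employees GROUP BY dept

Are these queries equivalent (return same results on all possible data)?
Yes, equivalent

Both queries return: [('HR',), ('Support',)]

Reason: Both get unique depts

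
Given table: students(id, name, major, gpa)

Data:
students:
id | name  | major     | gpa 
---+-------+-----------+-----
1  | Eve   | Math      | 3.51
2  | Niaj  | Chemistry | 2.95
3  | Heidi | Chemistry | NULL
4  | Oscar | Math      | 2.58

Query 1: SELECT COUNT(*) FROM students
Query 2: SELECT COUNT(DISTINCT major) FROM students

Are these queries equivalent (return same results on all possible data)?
No, not equivalent

Query 1 returns: [(4,)]
Query 2 returns: [(2,)]

Reason: COUNT(*) counts rows, COUNT(DISTINCT major) counts unique majors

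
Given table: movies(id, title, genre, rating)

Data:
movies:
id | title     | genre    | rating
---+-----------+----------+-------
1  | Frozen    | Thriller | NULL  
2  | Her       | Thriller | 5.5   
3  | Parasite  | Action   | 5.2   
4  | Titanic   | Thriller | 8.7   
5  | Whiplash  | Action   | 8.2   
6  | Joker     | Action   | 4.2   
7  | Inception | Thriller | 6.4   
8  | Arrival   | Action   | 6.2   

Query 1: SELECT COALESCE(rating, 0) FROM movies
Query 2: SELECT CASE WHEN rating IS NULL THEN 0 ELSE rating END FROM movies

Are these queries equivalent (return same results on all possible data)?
Yes, equivalent

Both queries return: [(0,), (4.2,), (5.2,), (5.5,), (6.2,), (6.4,), (8.2,), (8.7,)]

Reason: COALESCE vs CASE for NULL handling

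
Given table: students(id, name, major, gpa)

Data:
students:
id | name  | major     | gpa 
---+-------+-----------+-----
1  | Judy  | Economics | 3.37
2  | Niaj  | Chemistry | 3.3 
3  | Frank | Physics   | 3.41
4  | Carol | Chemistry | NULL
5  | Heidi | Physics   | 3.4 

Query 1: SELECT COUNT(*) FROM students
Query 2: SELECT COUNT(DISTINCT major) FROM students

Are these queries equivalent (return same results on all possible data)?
No, not equivalent

Query 1 returns: [(5,)]
Query 2 returns: [(3,)]

Reason: COUNT(*) counts rows, COUNT(DISTINCT major) counts unique majors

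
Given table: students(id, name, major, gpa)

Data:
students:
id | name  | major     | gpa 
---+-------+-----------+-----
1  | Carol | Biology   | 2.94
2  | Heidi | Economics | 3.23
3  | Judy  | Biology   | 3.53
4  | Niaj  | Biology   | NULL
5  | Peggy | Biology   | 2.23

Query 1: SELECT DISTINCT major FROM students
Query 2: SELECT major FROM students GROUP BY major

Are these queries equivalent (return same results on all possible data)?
Yes, equivalent

Both queries return: [('Biology',), ('Economics',)]

Reason: Both get unique majors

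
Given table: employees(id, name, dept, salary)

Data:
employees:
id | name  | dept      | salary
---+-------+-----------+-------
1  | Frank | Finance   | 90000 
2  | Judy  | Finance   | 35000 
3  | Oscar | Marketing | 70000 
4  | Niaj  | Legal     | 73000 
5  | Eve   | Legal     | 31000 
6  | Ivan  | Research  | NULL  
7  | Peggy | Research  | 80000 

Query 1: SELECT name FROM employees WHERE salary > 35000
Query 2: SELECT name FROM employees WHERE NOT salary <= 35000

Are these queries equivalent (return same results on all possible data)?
Yes, equivalent

Both queries return: [('Frank',), ('Niaj',), ('Oscar',), ('Peggy',)]

Reason: Both filter salary > 35000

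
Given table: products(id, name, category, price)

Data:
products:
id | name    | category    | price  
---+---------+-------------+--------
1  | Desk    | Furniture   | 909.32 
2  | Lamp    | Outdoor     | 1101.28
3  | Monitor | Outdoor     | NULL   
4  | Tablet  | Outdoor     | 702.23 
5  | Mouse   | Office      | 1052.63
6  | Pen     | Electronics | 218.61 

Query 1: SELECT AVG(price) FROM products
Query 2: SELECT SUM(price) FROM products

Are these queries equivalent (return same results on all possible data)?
No, not equivalent

Query 1 returns: [(796.8140000000001,)]
Query 2 returns: [(3984.07,)]

Reason: AVG vs SUM give different aggregate values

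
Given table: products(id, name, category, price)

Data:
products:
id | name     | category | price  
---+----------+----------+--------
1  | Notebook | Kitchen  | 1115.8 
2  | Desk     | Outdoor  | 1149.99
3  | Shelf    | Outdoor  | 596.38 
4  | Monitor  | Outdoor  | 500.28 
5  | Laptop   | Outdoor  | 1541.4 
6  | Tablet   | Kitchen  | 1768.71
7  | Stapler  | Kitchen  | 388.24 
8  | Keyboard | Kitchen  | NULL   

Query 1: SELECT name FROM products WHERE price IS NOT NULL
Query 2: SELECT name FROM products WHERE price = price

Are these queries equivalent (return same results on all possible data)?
Yes, equivalent

Both queries return: [('Desk',), ('Laptop',), ('Monitor',), ('Notebook',), ('Shelf',), ('Stapler',), ('Tablet',)]

Reason: IS NOT NULL vs self-equality (both exclude NULLs)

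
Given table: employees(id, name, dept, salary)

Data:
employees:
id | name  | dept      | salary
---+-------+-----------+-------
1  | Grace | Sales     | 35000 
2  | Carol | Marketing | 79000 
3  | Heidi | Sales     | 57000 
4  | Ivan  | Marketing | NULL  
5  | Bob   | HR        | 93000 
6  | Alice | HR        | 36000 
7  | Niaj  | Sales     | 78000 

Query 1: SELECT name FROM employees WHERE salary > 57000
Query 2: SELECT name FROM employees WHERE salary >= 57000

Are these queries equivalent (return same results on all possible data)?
No, not equivalent

Query 1 returns: [('Carol',), ('Bob',), ('Niaj',)]
Query 2 returns: [('Carol',), ('Heidi',), ('Bob',), ('Niaj',)]

Reason: > vs >= gives different results when salary = 57000 exists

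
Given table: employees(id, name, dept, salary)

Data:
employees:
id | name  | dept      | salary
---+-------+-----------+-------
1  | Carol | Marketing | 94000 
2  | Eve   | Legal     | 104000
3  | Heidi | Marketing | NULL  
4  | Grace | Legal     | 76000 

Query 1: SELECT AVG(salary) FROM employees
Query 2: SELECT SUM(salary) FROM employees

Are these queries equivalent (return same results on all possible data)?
No, not equivalent

Query 1 returns: [(91333.33333333333,)]
Query 2 returns: [(274000,)]

Reason: AVG vs SUM give different aggregate values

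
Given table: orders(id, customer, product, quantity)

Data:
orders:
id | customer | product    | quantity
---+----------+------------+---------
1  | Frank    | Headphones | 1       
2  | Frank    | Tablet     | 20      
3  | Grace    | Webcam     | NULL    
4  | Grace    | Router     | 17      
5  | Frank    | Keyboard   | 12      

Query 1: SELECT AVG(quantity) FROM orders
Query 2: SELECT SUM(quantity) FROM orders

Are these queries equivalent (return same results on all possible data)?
No, not equivalent

Query 1 returns: [(12.5,)]
Query 2 returns: [(50,)]

Reason: AVG vs SUM give different aggregate values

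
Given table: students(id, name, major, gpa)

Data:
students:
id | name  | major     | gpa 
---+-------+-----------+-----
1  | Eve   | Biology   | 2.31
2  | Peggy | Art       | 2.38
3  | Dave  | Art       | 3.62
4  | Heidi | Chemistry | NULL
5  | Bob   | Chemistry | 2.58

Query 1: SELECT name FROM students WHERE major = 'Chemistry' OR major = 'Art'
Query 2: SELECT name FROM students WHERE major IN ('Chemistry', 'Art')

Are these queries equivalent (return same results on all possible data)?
Yes, equivalent

Both queries return: [('Bob',), ('Dave',), ('Heidi',), ('Peggy',)]

Reason: OR vs IN are equivalent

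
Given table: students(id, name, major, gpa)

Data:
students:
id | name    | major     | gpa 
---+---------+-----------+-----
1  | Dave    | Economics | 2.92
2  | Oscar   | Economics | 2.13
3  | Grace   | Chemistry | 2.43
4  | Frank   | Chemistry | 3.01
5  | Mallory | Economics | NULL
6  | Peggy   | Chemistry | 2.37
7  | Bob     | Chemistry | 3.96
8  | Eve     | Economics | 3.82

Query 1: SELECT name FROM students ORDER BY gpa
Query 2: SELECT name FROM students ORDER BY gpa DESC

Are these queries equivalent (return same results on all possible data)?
No, not equivalent

Query 1 returns: [('Mallory',), ('Oscar',), ('Peggy',), ('Grace',), ('Dave',), ('Frank',), ('Eve',), ('Bob',)]
Query 2 returns: [('Bob',), ('Eve',), ('Frank',), ('Dave',), ('Grace',), ('Peggy',), ('Oscar',), ('Mallory',)]

Reason: ASC vs DESC gives opposite ordering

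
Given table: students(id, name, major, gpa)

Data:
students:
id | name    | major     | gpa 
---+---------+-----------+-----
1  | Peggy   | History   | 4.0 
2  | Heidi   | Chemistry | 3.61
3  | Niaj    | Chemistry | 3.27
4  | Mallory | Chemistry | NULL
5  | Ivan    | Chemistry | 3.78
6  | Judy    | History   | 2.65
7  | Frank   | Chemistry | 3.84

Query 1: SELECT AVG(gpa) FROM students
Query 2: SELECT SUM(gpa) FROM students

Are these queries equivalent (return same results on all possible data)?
No, not equivalent

Query 1 returns: [(3.525,)]
Query 2 returns: [(21.15,)]

Reason: AVG vs SUM give different aggregate values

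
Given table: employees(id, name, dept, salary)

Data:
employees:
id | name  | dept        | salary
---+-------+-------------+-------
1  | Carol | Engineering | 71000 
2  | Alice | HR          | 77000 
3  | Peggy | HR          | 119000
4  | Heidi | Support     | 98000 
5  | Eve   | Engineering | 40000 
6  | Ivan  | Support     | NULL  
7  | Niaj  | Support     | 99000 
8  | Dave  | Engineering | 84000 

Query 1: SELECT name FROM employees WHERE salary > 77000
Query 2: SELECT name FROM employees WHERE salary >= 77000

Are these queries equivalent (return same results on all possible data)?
No, not equivalent

Query 1 returns: [('Peggy',), ('Heidi',), ('Niaj',), ('Dave',)]
Query 2 returns: [('Alice',), ('Peggy',), ('Heidi',), ('Niaj',), ('Dave',)]

Reason: > vs >= gives different results when salary = 77000 exists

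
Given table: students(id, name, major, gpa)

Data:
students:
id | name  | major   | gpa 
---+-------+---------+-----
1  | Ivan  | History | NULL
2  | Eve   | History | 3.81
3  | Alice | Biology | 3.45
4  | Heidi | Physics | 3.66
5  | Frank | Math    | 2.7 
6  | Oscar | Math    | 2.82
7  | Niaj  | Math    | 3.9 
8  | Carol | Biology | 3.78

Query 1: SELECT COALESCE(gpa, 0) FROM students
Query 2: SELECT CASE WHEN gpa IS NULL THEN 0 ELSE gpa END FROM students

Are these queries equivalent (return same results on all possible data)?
Yes, equivalent

Both queries return: [(0,), (2.7,), (2.82,), (3.45,), (3.66,), (3.78,), (3.81,), (3.9,)]

Reason: COALESCE vs CASE for NULL handling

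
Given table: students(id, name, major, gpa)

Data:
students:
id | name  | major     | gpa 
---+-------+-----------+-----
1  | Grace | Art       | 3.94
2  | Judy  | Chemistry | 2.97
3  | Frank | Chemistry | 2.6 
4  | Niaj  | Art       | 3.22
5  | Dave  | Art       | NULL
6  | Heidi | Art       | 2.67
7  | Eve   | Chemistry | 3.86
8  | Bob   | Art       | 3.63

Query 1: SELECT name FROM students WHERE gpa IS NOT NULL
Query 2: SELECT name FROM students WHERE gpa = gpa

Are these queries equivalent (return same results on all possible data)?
Yes, equivalent

Both queries return: [('Bob',), ('Eve',), ('Frank',), ('Grace',), ('Heidi',), ('Judy',), ('Niaj',)]

Reason: IS NOT NULL vs self-equality (both exclude NULLs)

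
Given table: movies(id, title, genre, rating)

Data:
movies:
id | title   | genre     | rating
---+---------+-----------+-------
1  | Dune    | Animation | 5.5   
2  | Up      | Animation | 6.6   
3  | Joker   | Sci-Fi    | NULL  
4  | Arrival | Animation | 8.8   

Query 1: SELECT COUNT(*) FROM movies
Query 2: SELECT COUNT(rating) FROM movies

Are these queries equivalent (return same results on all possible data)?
No, not equivalent

Query 1 returns: [(4,)]
Query 2 returns: [(3,)]

Reason: COUNT(*) includes NULLs, COUNT(column) excludes them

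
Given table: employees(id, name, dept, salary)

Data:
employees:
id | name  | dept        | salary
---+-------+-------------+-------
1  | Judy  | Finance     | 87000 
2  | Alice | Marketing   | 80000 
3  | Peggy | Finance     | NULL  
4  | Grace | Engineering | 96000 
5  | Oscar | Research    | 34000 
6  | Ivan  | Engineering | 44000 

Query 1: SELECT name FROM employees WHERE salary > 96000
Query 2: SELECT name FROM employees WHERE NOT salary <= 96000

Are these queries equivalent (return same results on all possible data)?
Yes, equivalent

Both queries return: []

Reason: Both filter salary > 96000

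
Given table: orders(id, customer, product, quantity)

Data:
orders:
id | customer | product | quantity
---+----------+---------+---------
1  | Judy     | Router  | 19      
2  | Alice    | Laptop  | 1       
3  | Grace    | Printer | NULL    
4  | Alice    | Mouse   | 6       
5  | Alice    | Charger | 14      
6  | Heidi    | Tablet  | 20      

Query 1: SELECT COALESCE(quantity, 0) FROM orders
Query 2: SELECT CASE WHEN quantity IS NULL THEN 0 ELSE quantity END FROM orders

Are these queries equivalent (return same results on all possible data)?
Yes, equivalent

Both queries return: [(0,), (1,), (6,), (14,), (19,), (20,)]

Reason: COALESCE vs CASE for NULL handling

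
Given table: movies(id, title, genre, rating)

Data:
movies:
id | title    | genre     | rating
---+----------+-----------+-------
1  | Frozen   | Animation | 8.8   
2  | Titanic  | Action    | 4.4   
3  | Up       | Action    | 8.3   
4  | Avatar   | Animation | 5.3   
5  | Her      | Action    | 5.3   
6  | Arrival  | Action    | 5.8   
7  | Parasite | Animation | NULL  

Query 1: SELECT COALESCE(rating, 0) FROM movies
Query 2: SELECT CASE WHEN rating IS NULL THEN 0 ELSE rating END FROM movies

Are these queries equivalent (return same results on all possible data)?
Yes, equivalent

Both queries return: [(0,), (4.4,), (5.3,), (5.3,), (5.8,), (8.3,), (8.8,)]

Reason: COALESCE vs CASE for NULL handling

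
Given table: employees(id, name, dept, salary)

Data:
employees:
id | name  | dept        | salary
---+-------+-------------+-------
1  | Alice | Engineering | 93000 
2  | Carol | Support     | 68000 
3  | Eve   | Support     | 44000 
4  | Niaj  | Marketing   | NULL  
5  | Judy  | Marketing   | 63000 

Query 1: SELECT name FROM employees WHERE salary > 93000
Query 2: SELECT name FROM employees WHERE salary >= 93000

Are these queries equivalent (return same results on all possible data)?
No, not equivalent

Query 1 returns: []
Query 2 returns: [('Alice',)]

Reason: > vs >= gives different results when salary = 93000 exists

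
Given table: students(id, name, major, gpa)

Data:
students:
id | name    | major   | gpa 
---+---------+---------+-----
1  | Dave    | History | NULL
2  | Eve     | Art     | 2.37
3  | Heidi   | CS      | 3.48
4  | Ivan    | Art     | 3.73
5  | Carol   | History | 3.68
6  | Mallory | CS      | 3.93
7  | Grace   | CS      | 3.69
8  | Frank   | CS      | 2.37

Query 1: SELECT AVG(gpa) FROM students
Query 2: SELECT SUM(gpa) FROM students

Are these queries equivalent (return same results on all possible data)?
No, not equivalent

Query 1 returns: [(3.3214285714285716,)]
Query 2 returns: [(23.25,)]

Reason: AVG vs SUM give different aggregate values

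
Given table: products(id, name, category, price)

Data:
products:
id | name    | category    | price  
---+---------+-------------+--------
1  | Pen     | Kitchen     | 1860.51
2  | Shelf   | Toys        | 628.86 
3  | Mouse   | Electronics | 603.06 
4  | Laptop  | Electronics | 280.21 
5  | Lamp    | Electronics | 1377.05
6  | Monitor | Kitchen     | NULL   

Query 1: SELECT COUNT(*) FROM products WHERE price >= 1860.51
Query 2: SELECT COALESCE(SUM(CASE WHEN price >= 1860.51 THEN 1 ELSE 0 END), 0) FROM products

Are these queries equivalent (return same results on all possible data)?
Yes, equivalent

Both queries return: [(1,)]

Reason: COUNT with WHERE vs conditional SUM (COALESCE handles empty-table NULL)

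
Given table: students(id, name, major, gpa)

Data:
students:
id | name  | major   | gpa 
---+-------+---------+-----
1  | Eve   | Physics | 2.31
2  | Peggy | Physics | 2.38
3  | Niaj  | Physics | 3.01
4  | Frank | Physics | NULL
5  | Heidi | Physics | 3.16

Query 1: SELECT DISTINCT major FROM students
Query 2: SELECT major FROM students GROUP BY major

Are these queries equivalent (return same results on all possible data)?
Yes, equivalent

Both queries return: [('Physics',)]

Reason: Both get unique majors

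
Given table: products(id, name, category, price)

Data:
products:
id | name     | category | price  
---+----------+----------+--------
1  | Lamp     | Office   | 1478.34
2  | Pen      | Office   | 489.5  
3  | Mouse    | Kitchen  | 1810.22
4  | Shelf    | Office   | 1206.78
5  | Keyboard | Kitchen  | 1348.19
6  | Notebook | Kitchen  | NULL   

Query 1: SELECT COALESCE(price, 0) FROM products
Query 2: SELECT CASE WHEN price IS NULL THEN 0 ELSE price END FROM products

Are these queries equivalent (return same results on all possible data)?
Yes, equivalent

Both queries return: [(0,), (489.5,), (1206.78,), (1348.19,), (1478.34,), (1810.22,)]

Reason: COALESCE vs CASE for NULL handling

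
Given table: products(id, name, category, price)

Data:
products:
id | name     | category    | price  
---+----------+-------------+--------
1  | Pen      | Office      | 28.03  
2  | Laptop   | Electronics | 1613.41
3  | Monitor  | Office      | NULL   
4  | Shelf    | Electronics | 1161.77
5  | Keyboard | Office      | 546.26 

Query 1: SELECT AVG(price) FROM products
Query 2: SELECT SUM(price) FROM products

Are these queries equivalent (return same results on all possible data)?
No, not equivalent

Query 1 returns: [(837.3675000000001,)]
Query 2 returns: [(3349.4700000000003,)]

Reason: AVG vs SUM give different aggregate values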